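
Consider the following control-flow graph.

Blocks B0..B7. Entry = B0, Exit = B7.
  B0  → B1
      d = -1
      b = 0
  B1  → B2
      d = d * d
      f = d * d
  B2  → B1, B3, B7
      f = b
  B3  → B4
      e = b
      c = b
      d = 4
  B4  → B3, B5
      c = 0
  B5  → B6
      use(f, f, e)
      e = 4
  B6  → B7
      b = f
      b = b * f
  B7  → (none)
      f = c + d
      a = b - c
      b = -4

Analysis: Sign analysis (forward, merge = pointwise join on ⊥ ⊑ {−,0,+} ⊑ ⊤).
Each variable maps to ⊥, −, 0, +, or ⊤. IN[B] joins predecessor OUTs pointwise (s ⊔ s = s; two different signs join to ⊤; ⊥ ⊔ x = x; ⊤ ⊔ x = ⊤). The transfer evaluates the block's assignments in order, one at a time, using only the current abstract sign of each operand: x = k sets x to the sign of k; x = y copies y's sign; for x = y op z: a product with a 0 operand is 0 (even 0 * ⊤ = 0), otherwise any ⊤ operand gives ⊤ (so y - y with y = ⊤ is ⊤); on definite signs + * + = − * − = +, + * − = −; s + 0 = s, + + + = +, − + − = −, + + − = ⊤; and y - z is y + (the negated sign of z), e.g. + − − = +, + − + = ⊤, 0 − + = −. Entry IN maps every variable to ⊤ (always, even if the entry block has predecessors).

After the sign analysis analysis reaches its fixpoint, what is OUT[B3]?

Answer: {a: ⊤, b: 0, c: 0, d: +, e: 0, f: 0}

Trace:
Per-block solution:
  B0:   IN=(all ⊤)   OUT={b:0, d:-; rest ⊤}
  B1:   IN={b:0; rest ⊤}   OUT={b:0; rest ⊤}
  B2:   IN={b:0; rest ⊤}   OUT={b:0, f:0; rest ⊤}
  B3:   IN={b:0, f:0; rest ⊤}   OUT={b:0, c:0, d:+, e:0, f:0; rest ⊤}
  B4:   IN={b:0, c:0, d:+, e:0, f:0; rest ⊤}   OUT={b:0, c:0, d:+, e:0, f:0; rest ⊤}
  B5:   IN={b:0, c:0, d:+, e:0, f:0; rest ⊤}   OUT={b:0, c:0, d:+, e:+, f:0; rest ⊤}
  B6:   IN={b:0, c:0, d:+, e:+, f:0; rest ⊤}   OUT={b:0, c:0, d:+, e:+, f:0; rest ⊤}
  B7:   IN={b:0, f:0; rest ⊤}   OUT={b:-; rest ⊤}

Merge at B3: IN[B3] = OUT[B2] ⊔ OUT[B4] = {a: ⊤, b: 0, c: ⊤, d: ⊤, e: ⊤, f: 0}
Applying B3's transfer function to that IN value gives OUT[B3] (row B3 above).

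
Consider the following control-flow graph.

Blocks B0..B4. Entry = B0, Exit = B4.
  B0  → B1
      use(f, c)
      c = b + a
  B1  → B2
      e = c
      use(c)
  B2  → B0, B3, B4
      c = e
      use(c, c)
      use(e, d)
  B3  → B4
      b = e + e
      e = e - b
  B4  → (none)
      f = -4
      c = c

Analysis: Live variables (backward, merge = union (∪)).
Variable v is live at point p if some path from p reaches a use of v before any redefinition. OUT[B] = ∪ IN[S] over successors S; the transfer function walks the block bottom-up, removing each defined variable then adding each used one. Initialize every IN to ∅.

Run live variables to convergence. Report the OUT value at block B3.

Answer: {c}

Trace:
Converged values:
  B0: | IN={a, b, c, d, f} | OUT={a, b, c, d, f}
  B1: | IN={a, b, c, d, f} | OUT={a, b, d, e, f}
  B2: | IN={a, b, d, e, f} | OUT={a, b, c, d, e, f}
  B3: | IN={c, e} | OUT={c}
  B4: | IN={c} | OUT={}

Merge at B3: OUT[B3] = IN[B4] = {c}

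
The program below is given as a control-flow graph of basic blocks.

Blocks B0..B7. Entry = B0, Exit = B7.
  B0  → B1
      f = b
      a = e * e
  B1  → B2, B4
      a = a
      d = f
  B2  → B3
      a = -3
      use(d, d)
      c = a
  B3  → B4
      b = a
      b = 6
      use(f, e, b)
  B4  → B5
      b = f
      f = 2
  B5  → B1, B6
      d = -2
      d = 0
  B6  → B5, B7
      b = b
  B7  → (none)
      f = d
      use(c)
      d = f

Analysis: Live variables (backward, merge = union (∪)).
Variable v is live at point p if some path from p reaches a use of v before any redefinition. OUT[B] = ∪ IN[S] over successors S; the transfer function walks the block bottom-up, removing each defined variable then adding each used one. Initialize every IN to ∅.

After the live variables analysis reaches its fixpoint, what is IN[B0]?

Answer: {b, c, e}

Derivation:
Per-block solution:
  B0:   IN={b, c, e}   OUT={a, c, e, f}
  B1:   IN={a, c, e, f}   OUT={a, c, d, e, f}
  B2:   IN={d, e, f}   OUT={a, c, e, f}
  B3:   IN={a, c, e, f}   OUT={a, c, e, f}
  B4:   IN={a, c, e, f}   OUT={a, b, c, e, f}
  B5:   IN={a, b, c, e, f}   OUT={a, b, c, d, e, f}
  B6:   IN={a, b, c, d, e, f}   OUT={a, b, c, d, e, f}
  B7:   IN={c, d}   OUT={}

Merge at B0: OUT[B0] = IN[B1] = {a, c, e, f}
Applying B0's transfer function to that OUT value gives IN[B0] (row B0 above).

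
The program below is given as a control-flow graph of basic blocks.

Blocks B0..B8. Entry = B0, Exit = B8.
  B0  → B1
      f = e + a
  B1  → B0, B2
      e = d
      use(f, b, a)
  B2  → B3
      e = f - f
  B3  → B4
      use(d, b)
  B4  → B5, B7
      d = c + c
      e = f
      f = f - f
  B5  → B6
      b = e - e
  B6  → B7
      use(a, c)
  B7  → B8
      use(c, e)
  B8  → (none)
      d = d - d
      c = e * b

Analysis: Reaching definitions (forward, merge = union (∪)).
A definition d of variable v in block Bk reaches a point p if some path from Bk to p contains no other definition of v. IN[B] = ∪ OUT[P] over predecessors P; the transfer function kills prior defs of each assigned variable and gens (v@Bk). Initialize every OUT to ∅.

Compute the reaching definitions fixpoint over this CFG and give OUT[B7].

Answer: {b@B5, d@B4, e@B4, f@B4}

Trace:
Per-block solution:
  B0:   IN={e@B1, f@B0}   OUT={e@B1, f@B0}
  B1:   IN={e@B1, f@B0}   OUT={e@B1, f@B0}
  B2:   IN={e@B1, f@B0}   OUT={e@B2, f@B0}
  B3:   IN={e@B2, f@B0}   OUT={e@B2, f@B0}
  B4:   IN={e@B2, f@B0}   OUT={d@B4, e@B4, f@B4}
  B5:   IN={d@B4, e@B4, f@B4}   OUT={b@B5, d@B4, e@B4, f@B4}
  B6:   IN={b@B5, d@B4, e@B4, f@B4}   OUT={b@B5, d@B4, e@B4, f@B4}
  B7:   IN={b@B5, d@B4, e@B4, f@B4}   OUT={b@B5, d@B4, e@B4, f@B4}
  B8:   IN={b@B5, d@B4, e@B4, f@B4}   OUT={b@B5, c@B8, d@B8, e@B4, f@B4}

Merge at B7: IN[B7] = OUT[B4] ⊔ OUT[B6] = {b@B5, d@B4, e@B4, f@B4}
Applying B7's transfer function to that IN value gives OUT[B7] (row B7 above).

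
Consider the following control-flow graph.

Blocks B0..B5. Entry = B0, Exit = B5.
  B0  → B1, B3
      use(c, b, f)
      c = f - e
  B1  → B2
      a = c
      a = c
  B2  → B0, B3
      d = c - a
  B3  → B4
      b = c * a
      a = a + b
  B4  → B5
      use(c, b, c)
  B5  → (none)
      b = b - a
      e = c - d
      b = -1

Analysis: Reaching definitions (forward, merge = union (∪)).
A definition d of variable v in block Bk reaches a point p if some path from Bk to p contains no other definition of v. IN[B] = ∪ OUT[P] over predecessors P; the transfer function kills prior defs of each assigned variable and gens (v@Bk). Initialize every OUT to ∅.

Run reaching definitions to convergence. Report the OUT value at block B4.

Converged values:
  B0:  IN={a@B1, c@B0, d@B2}  OUT={a@B1, c@B0, d@B2}
  B1:  IN={a@B1, c@B0, d@B2}  OUT={a@B1, c@B0, d@B2}
  B2:  IN={a@B1, c@B0, d@B2}  OUT={a@B1, c@B0, d@B2}
  B3:  IN={a@B1, c@B0, d@B2}  OUT={a@B3, b@B3, c@B0, d@B2}
  B4:  IN={a@B3, b@B3, c@B0, d@B2}  OUT={a@B3, b@B3, c@B0, d@B2}
  B5:  IN={a@B3, b@B3, c@B0, d@B2}  OUT={a@B3, b@B5, c@B0, d@B2, e@B5}

Merge at B4: IN[B4] = OUT[B3] = {a@B3, b@B3, c@B0, d@B2}
Applying B4's transfer function to that IN value gives OUT[B4] (row B4 above).

Answer: {a@B3, b@B3, c@B0, d@B2}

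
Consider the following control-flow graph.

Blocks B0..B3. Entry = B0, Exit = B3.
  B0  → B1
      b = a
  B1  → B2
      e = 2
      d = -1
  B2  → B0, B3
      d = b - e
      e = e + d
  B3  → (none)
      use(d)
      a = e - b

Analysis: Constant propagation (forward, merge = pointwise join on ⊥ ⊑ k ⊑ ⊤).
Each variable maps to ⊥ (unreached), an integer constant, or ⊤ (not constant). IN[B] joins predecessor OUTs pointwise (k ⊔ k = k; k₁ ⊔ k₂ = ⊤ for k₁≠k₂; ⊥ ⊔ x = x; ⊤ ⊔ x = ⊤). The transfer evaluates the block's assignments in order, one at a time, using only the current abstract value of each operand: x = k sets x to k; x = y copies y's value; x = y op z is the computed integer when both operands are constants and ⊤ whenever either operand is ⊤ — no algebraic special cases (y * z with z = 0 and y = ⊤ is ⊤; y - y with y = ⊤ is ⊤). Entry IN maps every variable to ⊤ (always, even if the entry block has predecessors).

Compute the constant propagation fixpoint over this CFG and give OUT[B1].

Answer: {a: ⊤, b: ⊤, c: ⊤, d: -1, e: 2, f: ⊤}

Derivation:
Per-block solution:
  B0: | IN=(all ⊤) | OUT=(all ⊤)
  B1: | IN=(all ⊤) | OUT={d:-1, e:2; rest ⊤}
  B2: | IN={d:-1, e:2; rest ⊤} | OUT=(all ⊤)
  B3: | IN=(all ⊤) | OUT=(all ⊤)

Merge at B1: IN[B1] = OUT[B0] = {a: ⊤, b: ⊤, c: ⊤, d: ⊤, e: ⊤, f: ⊤}
Applying B1's transfer function to that IN value gives OUT[B1] (row B1 above).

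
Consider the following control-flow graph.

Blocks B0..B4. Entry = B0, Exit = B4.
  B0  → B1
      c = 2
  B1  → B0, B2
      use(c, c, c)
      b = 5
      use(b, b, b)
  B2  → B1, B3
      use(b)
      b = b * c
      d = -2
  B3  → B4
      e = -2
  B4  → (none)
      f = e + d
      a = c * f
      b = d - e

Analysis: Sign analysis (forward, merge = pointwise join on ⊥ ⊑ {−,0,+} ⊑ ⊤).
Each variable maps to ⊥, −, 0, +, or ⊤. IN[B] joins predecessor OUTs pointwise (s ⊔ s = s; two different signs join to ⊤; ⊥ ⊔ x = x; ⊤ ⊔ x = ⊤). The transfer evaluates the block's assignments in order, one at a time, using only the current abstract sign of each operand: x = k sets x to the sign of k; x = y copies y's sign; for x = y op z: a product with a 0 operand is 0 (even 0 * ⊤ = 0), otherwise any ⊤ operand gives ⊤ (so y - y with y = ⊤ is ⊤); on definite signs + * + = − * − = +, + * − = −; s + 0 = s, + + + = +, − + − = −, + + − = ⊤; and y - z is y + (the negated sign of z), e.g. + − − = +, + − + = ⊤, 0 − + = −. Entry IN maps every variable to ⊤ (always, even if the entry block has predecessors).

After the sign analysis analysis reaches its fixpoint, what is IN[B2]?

Per-block solution:
  B0:  IN=(all ⊤)  OUT={c:+; rest ⊤}
  B1:  IN={c:+; rest ⊤}  OUT={b:+, c:+; rest ⊤}
  B2:  IN={b:+, c:+; rest ⊤}  OUT={b:+, c:+, d:-; rest ⊤}
  B3:  IN={b:+, c:+, d:-; rest ⊤}  OUT={b:+, c:+, d:-, e:-; rest ⊤}
  B4:  IN={b:+, c:+, d:-, e:-; rest ⊤}  OUT={a:-, c:+, d:-, e:-, f:-; rest ⊤}

Merge at B2: IN[B2] = OUT[B1] = {a: ⊤, b: +, c: +, d: ⊤, e: ⊤, f: ⊤}

Answer: {a: ⊤, b: +, c: +, d: ⊤, e: ⊤, f: ⊤}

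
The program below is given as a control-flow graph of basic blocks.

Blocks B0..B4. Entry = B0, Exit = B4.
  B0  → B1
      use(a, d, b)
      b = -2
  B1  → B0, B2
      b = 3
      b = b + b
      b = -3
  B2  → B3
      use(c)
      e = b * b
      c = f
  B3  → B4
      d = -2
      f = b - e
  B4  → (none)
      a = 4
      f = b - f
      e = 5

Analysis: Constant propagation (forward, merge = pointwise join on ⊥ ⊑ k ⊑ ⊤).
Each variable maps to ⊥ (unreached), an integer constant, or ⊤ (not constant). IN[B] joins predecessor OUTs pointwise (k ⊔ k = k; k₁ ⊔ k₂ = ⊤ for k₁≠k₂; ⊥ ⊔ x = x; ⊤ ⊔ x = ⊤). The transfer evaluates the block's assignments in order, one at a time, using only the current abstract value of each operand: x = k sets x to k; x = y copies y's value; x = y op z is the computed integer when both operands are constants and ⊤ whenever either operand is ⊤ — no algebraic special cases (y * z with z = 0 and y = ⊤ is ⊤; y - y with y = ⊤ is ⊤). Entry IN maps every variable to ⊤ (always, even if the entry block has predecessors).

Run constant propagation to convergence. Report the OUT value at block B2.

Answer: {a: ⊤, b: -3, c: ⊤, d: ⊤, e: 9, f: ⊤}

Trace:
Per-block solution:
  B0:  IN=(all ⊤)  OUT={b:-2; rest ⊤}
  B1:  IN={b:-2; rest ⊤}  OUT={b:-3; rest ⊤}
  B2:  IN={b:-3; rest ⊤}  OUT={b:-3, e:9; rest ⊤}
  B3:  IN={b:-3, e:9; rest ⊤}  OUT={b:-3, d:-2, e:9, f:-12; rest ⊤}
  B4:  IN={b:-3, d:-2, e:9, f:-12; rest ⊤}  OUT={a:4, b:-3, d:-2, e:5, f:9; rest ⊤}

Merge at B2: IN[B2] = OUT[B1] = {a: ⊤, b: -3, c: ⊤, d: ⊤, e: ⊤, f: ⊤}
Applying B2's transfer function to that IN value gives OUT[B2] (row B2 above).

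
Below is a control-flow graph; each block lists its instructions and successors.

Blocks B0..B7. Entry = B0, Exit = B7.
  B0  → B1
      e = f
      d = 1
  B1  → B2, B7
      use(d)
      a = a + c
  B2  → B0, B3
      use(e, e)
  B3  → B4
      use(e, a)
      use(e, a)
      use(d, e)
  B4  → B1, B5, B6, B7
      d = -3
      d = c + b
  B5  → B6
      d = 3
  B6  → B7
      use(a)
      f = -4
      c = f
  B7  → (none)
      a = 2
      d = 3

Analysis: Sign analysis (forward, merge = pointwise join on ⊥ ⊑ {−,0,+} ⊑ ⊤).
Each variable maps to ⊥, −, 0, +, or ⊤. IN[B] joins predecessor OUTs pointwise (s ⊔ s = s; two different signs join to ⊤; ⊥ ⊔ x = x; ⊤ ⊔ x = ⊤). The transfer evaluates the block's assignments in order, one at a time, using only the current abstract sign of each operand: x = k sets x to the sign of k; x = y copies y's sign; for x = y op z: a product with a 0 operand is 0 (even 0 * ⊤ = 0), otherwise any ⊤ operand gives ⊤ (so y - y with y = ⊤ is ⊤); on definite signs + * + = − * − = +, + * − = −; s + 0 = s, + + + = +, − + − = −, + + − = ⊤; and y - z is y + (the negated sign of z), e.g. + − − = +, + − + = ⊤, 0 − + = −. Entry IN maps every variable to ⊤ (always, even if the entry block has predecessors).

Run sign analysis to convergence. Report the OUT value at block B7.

Answer: {a: +, b: ⊤, c: ⊤, d: +, e: ⊤, f: ⊤}

Trace:
Converged values:
  B0:  IN=(all ⊤)  OUT={d:+; rest ⊤}
  B1:  IN=(all ⊤)  OUT=(all ⊤)
  B2:  IN=(all ⊤)  OUT=(all ⊤)
  B3:  IN=(all ⊤)  OUT=(all ⊤)
  B4:  IN=(all ⊤)  OUT=(all ⊤)
  B5:  IN=(all ⊤)  OUT={d:+; rest ⊤}
  B6:  IN=(all ⊤)  OUT={c:-, f:-; rest ⊤}
  B7:  IN=(all ⊤)  OUT={a:+, d:+; rest ⊤}

Merge at B7: IN[B7] = OUT[B1] ⊔ OUT[B4] ⊔ OUT[B6] = {a: ⊤, b: ⊤, c: ⊤, d: ⊤, e: ⊤, f: ⊤}
Applying B7's transfer function to that IN value gives OUT[B7] (row B7 above).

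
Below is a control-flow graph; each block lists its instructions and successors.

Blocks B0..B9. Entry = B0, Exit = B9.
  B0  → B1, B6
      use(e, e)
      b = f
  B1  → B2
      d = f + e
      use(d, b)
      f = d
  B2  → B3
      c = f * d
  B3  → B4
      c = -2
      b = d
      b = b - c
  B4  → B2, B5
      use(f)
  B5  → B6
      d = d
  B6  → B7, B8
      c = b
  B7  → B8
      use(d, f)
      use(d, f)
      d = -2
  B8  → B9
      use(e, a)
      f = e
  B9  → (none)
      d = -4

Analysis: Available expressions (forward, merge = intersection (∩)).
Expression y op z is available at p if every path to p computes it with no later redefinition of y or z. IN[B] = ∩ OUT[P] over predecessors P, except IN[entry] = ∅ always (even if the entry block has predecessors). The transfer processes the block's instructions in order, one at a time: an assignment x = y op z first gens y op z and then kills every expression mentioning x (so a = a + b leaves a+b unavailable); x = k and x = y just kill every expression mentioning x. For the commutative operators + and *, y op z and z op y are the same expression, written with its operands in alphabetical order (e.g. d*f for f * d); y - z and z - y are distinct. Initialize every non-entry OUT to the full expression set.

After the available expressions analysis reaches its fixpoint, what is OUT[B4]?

Fixpoint table:
  B0:   IN={}   OUT={}
  B1:   IN={}   OUT={}
  B2:   IN={}   OUT={d*f}
  B3:   IN={d*f}   OUT={d*f}
  B4:   IN={d*f}   OUT={d*f}
  B5:   IN={d*f}   OUT={}
  B6:   IN={}   OUT={}
  B7:   IN={}   OUT={}
  B8:   IN={}   OUT={}
  B9:   IN={}   OUT={}

Merge at B4: IN[B4] = OUT[B3] = {d*f}
Applying B4's transfer function to that IN value gives OUT[B4] (row B4 above).

Answer: {d*f}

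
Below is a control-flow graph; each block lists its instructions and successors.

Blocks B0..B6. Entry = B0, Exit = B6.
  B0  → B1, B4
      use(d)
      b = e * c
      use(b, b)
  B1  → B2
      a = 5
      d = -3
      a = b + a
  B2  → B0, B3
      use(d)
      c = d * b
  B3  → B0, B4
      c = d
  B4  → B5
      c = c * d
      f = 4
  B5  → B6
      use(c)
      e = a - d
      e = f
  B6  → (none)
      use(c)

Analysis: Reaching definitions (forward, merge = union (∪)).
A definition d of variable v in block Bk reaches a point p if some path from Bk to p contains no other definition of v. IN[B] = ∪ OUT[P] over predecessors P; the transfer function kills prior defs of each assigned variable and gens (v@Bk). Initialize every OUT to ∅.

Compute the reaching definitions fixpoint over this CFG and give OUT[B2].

Answer: {a@B1, b@B0, c@B2, d@B1}

Trace:
Converged values:
  B0:   IN={a@B1, b@B0, c@B2, c@B3, d@B1}   OUT={a@B1, b@B0, c@B2, c@B3, d@B1}
  B1:   IN={a@B1, b@B0, c@B2, c@B3, d@B1}   OUT={a@B1, b@B0, c@B2, c@B3, d@B1}
  B2:   IN={a@B1, b@B0, c@B2, c@B3, d@B1}   OUT={a@B1, b@B0, c@B2, d@B1}
  B3:   IN={a@B1, b@B0, c@B2, d@B1}   OUT={a@B1, b@B0, c@B3, d@B1}
  B4:   IN={a@B1, b@B0, c@B2, c@B3, d@B1}   OUT={a@B1, b@B0, c@B4, d@B1, f@B4}
  B5:   IN={a@B1, b@B0, c@B4, d@B1, f@B4}   OUT={a@B1, b@B0, c@B4, d@B1, e@B5, f@B4}
  B6:   IN={a@B1, b@B0, c@B4, d@B1, e@B5, f@B4}   OUT={a@B1, b@B0, c@B4, d@B1, e@B5, f@B4}

Merge at B2: IN[B2] = OUT[B1] = {a@B1, b@B0, c@B2, c@B3, d@B1}
Applying B2's transfer function to that IN value gives OUT[B2] (row B2 above).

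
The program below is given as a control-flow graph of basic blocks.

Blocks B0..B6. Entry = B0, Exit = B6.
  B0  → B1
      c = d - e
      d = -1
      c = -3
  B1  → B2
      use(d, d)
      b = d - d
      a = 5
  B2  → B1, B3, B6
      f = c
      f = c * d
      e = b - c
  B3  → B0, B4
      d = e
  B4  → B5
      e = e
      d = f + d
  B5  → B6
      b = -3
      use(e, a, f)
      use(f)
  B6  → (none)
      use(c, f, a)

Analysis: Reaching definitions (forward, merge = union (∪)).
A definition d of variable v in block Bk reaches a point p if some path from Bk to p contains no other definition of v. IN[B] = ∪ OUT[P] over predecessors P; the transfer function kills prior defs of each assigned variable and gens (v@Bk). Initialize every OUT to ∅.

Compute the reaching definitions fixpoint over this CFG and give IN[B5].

Answer: {a@B1, b@B1, c@B0, d@B4, e@B4, f@B2}

Working:
Per-block solution:
  B0:  IN={a@B1, b@B1, c@B0, d@B3, e@B2, f@B2}  OUT={a@B1, b@B1, c@B0, d@B0, e@B2, f@B2}
  B1:  IN={a@B1, b@B1, c@B0, d@B0, e@B2, f@B2}  OUT={a@B1, b@B1, c@B0, d@B0, e@B2, f@B2}
  B2:  IN={a@B1, b@B1, c@B0, d@B0, e@B2, f@B2}  OUT={a@B1, b@B1, c@B0, d@B0, e@B2, f@B2}
  B3:  IN={a@B1, b@B1, c@B0, d@B0, e@B2, f@B2}  OUT={a@B1, b@B1, c@B0, d@B3, e@B2, f@B2}
  B4:  IN={a@B1, b@B1, c@B0, d@B3, e@B2, f@B2}  OUT={a@B1, b@B1, c@B0, d@B4, e@B4, f@B2}
  B5:  IN={a@B1, b@B1, c@B0, d@B4, e@B4, f@B2}  OUT={a@B1, b@B5, c@B0, d@B4, e@B4, f@B2}
  B6:  IN={a@B1, b@B1, b@B5, c@B0, d@B0, d@B4, e@B2, e@B4, f@B2}  OUT={a@B1, b@B1, b@B5, c@B0, d@B0, d@B4, e@B2, e@B4, f@B2}

Merge at B5: IN[B5] = OUT[B4] = {a@B1, b@B1, c@B0, d@B4, e@B4, f@B2}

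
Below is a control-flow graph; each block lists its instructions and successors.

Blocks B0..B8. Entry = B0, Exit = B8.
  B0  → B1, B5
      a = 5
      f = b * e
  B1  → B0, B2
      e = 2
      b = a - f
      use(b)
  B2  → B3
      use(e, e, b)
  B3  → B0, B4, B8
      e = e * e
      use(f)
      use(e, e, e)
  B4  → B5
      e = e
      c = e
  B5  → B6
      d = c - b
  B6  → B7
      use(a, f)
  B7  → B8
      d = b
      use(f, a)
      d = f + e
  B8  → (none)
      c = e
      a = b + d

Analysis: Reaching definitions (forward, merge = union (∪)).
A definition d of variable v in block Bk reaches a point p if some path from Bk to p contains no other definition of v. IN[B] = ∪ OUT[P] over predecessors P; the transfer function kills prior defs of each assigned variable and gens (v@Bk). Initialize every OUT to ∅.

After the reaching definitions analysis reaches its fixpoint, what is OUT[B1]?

Answer: {a@B0, b@B1, e@B1, f@B0}

Working:
Converged values:
  B0:   IN={a@B0, b@B1, e@B1, e@B3, f@B0}   OUT={a@B0, b@B1, e@B1, e@B3, f@B0}
  B1:   IN={a@B0, b@B1, e@B1, e@B3, f@B0}   OUT={a@B0, b@B1, e@B1, f@B0}
  B2:   IN={a@B0, b@B1, e@B1, f@B0}   OUT={a@B0, b@B1, e@B1, f@B0}
  B3:   IN={a@B0, b@B1, e@B1, f@B0}   OUT={a@B0, b@B1, e@B3, f@B0}
  B4:   IN={a@B0, b@B1, e@B3, f@B0}   OUT={a@B0, b@B1, c@B4, e@B4, f@B0}
  B5:   IN={a@B0, b@B1, c@B4, e@B1, e@B3, e@B4, f@B0}   OUT={a@B0, b@B1, c@B4, d@B5, e@B1, e@B3, e@B4, f@B0}
  B6:   IN={a@B0, b@B1, c@B4, d@B5, e@B1, e@B3, e@B4, f@B0}   OUT={a@B0, b@B1, c@B4, d@B5, e@B1, e@B3, e@B4, f@B0}
  B7:   IN={a@B0, b@B1, c@B4, d@B5, e@B1, e@B3, e@B4, f@B0}   OUT={a@B0, b@B1, c@B4, d@B7, e@B1, e@B3, e@B4, f@B0}
  B8:   IN={a@B0, b@B1, c@B4, d@B7, e@B1, e@B3, e@B4, f@B0}   OUT={a@B8, b@B1, c@B8, d@B7, e@B1, e@B3, e@B4, f@B0}

Merge at B1: IN[B1] = OUT[B0] = {a@B0, b@B1, e@B1, e@B3, f@B0}
Applying B1's transfer function to that IN value gives OUT[B1] (row B1 above).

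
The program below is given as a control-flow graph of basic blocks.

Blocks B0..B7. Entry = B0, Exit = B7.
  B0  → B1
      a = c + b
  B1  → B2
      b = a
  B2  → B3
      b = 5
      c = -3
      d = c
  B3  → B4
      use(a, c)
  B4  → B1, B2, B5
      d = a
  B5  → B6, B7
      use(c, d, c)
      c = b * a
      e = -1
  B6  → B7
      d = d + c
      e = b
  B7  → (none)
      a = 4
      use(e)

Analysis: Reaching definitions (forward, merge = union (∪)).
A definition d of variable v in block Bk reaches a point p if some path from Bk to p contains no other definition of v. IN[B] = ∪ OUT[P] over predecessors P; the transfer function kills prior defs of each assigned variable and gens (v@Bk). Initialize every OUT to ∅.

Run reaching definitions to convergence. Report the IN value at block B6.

Fixpoint table:
  B0:   IN={}   OUT={a@B0}
  B1:   IN={a@B0, b@B2, c@B2, d@B4}   OUT={a@B0, b@B1, c@B2, d@B4}
  B2:   IN={a@B0, b@B1, b@B2, c@B2, d@B4}   OUT={a@B0, b@B2, c@B2, d@B2}
  B3:   IN={a@B0, b@B2, c@B2, d@B2}   OUT={a@B0, b@B2, c@B2, d@B2}
  B4:   IN={a@B0, b@B2, c@B2, d@B2}   OUT={a@B0, b@B2, c@B2, d@B4}
  B5:   IN={a@B0, b@B2, c@B2, d@B4}   OUT={a@B0, b@B2, c@B5, d@B4, e@B5}
  B6:   IN={a@B0, b@B2, c@B5, d@B4, e@B5}   OUT={a@B0, b@B2, c@B5, d@B6, e@B6}
  B7:   IN={a@B0, b@B2, c@B5, d@B4, d@B6, e@B5, e@B6}   OUT={a@B7, b@B2, c@B5, d@B4, d@B6, e@B5, e@B6}

Merge at B6: IN[B6] = OUT[B5] = {a@B0, b@B2, c@B5, d@B4, e@B5}

Answer: {a@B0, b@B2, c@B5, d@B4, e@B5}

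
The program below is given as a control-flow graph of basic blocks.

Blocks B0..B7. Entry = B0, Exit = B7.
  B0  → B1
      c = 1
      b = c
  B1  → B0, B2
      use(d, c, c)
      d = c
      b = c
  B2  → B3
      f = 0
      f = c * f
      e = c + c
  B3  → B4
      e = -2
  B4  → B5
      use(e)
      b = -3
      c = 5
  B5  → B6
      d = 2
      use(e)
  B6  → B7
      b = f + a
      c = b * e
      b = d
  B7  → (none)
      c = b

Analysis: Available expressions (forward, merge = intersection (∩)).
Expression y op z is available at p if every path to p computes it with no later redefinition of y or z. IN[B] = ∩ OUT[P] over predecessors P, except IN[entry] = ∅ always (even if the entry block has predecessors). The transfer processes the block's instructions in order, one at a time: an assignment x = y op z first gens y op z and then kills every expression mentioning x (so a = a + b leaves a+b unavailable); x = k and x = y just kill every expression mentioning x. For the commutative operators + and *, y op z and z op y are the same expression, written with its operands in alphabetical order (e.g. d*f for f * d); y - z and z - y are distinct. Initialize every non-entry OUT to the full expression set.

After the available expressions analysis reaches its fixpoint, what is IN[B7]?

Answer: {a+f}

Derivation:
Per-block solution:
  B0:  IN={}  OUT={}
  B1:  IN={}  OUT={}
  B2:  IN={}  OUT={c+c}
  B3:  IN={c+c}  OUT={c+c}
  B4:  IN={c+c}  OUT={}
  B5:  IN={}  OUT={}
  B6:  IN={}  OUT={a+f}
  B7:  IN={a+f}  OUT={a+f}

Merge at B7: IN[B7] = OUT[B6] = {a+f}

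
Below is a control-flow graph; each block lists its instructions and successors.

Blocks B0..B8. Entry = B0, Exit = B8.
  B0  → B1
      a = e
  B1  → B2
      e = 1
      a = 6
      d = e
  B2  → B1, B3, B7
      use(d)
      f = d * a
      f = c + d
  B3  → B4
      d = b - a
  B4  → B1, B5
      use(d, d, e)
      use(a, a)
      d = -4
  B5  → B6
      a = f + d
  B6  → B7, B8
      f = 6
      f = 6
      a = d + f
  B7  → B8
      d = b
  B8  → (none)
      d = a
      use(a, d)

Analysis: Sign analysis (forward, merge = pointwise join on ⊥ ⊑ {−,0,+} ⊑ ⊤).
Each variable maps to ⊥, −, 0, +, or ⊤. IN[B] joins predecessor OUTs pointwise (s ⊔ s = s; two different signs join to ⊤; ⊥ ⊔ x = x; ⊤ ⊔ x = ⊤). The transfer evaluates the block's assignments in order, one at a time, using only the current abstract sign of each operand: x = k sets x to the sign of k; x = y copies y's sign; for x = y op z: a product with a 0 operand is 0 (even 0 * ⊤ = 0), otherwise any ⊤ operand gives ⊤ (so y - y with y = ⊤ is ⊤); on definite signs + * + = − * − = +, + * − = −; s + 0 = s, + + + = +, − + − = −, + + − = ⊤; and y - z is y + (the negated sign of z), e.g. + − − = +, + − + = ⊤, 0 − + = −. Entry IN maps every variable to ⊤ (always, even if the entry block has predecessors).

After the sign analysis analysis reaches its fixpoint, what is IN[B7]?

Fixpoint table:
  B0:   IN=(all ⊤)   OUT=(all ⊤)
  B1:   IN=(all ⊤)   OUT={a:+, d:+, e:+; rest ⊤}
  B2:   IN={a:+, d:+, e:+; rest ⊤}   OUT={a:+, d:+, e:+; rest ⊤}
  B3:   IN={a:+, d:+, e:+; rest ⊤}   OUT={a:+, e:+; rest ⊤}
  B4:   IN={a:+, e:+; rest ⊤}   OUT={a:+, d:-, e:+; rest ⊤}
  B5:   IN={a:+, d:-, e:+; rest ⊤}   OUT={d:-, e:+; rest ⊤}
  B6:   IN={d:-, e:+; rest ⊤}   OUT={d:-, e:+, f:+; rest ⊤}
  B7:   IN={e:+; rest ⊤}   OUT={e:+; rest ⊤}
  B8:   IN={e:+; rest ⊤}   OUT={e:+; rest ⊤}

Merge at B7: IN[B7] = OUT[B2] ⊔ OUT[B6] = {a: ⊤, b: ⊤, c: ⊤, d: ⊤, e: +, f: ⊤}

Answer: {a: ⊤, b: ⊤, c: ⊤, d: ⊤, e: +, f: ⊤}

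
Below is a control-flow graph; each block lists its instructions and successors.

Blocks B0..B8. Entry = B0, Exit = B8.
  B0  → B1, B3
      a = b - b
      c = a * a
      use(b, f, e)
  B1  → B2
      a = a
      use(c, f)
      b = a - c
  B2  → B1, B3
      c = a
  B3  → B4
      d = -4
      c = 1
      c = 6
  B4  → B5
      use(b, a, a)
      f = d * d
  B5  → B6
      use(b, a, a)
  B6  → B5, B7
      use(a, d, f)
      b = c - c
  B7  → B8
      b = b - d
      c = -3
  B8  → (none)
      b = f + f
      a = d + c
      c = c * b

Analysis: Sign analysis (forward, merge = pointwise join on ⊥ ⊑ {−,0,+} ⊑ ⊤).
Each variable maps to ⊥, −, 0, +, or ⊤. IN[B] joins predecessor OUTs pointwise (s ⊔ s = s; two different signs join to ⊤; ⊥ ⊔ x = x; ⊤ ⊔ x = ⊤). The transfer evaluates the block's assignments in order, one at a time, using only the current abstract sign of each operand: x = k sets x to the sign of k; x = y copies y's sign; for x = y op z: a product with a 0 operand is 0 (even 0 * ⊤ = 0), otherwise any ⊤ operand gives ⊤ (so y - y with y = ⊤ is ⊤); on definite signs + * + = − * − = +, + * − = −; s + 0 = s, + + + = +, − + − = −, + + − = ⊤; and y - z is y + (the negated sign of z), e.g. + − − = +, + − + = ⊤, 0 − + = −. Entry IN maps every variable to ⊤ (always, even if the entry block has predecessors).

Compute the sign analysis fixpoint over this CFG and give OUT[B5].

Converged values:
  B0:  IN=(all ⊤)  OUT=(all ⊤)
  B1:  IN=(all ⊤)  OUT=(all ⊤)
  B2:  IN=(all ⊤)  OUT=(all ⊤)
  B3:  IN=(all ⊤)  OUT={c:+, d:-; rest ⊤}
  B4:  IN={c:+, d:-; rest ⊤}  OUT={c:+, d:-, f:+; rest ⊤}
  B5:  IN={c:+, d:-, f:+; rest ⊤}  OUT={c:+, d:-, f:+; rest ⊤}
  B6:  IN={c:+, d:-, f:+; rest ⊤}  OUT={c:+, d:-, f:+; rest ⊤}
  B7:  IN={c:+, d:-, f:+; rest ⊤}  OUT={c:-, d:-, f:+; rest ⊤}
  B8:  IN={c:-, d:-, f:+; rest ⊤}  OUT={a:-, b:+, c:-, d:-, f:+; rest ⊤}

Merge at B5: IN[B5] = OUT[B4] ⊔ OUT[B6] = {a: ⊤, b: ⊤, c: +, d: -, e: ⊤, f: +}
Applying B5's transfer function to that IN value gives OUT[B5] (row B5 above).

Answer: {a: ⊤, b: ⊤, c: +, d: -, e: ⊤, f: +}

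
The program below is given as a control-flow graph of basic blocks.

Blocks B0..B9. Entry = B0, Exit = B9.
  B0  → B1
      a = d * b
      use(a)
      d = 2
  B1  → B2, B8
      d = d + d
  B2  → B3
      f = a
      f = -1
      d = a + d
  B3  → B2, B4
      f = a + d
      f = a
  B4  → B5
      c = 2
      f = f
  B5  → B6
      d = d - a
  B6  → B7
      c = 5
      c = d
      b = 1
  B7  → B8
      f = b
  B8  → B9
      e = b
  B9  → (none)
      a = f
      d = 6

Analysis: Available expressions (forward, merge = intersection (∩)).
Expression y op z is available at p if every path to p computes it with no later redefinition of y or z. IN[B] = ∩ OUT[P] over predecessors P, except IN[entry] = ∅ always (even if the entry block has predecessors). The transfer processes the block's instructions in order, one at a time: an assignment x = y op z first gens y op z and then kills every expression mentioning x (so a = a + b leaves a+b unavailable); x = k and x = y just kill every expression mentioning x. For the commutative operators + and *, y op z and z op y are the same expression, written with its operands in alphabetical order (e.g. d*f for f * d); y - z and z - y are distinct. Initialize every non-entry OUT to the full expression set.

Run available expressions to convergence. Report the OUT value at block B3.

Answer: {a+d}

Trace:
Converged values:
  B0:   IN={}   OUT={}
  B1:   IN={}   OUT={}
  B2:   IN={}   OUT={}
  B3:   IN={}   OUT={a+d}
  B4:   IN={a+d}   OUT={a+d}
  B5:   IN={a+d}   OUT={}
  B6:   IN={}   OUT={}
  B7:   IN={}   OUT={}
  B8:   IN={}   OUT={}
  B9:   IN={}   OUT={}

Merge at B3: IN[B3] = OUT[B2] = {}
Applying B3's transfer function to that IN value gives OUT[B3] (row B3 above).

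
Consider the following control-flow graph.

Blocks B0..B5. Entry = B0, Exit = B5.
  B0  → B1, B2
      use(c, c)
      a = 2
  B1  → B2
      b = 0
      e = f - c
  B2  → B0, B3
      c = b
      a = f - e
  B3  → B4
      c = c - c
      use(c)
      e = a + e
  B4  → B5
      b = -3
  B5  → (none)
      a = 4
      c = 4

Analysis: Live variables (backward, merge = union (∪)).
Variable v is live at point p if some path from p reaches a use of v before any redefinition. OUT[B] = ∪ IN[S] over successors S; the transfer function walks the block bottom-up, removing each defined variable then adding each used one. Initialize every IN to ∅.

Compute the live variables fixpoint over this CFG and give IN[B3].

Answer: {a, c, e}

Trace:
Converged values:
  B0:  IN={b, c, e, f}  OUT={b, c, e, f}
  B1:  IN={c, f}  OUT={b, e, f}
  B2:  IN={b, e, f}  OUT={a, b, c, e, f}
  B3:  IN={a, c, e}  OUT={}
  B4:  IN={}  OUT={}
  B5:  IN={}  OUT={}

Merge at B3: OUT[B3] = IN[B4] = {}
Applying B3's transfer function to that OUT value gives IN[B3] (row B3 above).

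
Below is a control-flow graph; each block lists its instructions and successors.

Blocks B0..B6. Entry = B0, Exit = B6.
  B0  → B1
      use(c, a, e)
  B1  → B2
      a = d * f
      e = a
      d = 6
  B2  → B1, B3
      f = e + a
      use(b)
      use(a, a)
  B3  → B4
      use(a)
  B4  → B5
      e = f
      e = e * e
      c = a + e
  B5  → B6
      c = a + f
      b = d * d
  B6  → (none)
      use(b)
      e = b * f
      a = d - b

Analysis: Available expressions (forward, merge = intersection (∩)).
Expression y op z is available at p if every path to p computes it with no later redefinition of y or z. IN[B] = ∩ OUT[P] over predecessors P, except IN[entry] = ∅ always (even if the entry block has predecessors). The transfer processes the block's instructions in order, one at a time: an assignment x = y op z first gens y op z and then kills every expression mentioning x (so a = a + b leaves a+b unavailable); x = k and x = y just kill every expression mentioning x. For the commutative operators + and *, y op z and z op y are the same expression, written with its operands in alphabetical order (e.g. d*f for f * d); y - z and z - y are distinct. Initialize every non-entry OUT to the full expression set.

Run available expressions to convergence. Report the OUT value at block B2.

Converged values:
  B0:   IN={}   OUT={}
  B1:   IN={}   OUT={}
  B2:   IN={}   OUT={a+e}
  B3:   IN={a+e}   OUT={a+e}
  B4:   IN={a+e}   OUT={a+e}
  B5:   IN={a+e}   OUT={a+e, a+f, d*d}
  B6:   IN={a+e, a+f, d*d}   OUT={b*f, d*d, d-b}

Merge at B2: IN[B2] = OUT[B1] = {}
Applying B2's transfer function to that IN value gives OUT[B2] (row B2 above).

Answer: {a+e}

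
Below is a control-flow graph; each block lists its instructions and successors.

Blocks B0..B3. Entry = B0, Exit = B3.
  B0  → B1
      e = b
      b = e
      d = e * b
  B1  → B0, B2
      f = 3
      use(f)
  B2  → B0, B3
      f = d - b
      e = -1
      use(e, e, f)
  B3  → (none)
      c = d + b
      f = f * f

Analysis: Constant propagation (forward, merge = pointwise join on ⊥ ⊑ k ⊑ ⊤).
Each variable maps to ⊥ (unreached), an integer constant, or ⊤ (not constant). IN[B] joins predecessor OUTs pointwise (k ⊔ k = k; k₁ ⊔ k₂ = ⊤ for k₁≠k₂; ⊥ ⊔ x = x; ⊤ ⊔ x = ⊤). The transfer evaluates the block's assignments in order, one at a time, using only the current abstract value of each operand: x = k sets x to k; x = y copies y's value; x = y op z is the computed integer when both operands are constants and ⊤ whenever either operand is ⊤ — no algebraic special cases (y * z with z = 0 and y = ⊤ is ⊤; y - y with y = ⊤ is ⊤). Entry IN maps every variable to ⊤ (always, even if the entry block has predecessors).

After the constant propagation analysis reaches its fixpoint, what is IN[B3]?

Converged values:
  B0:  IN=(all ⊤)  OUT=(all ⊤)
  B1:  IN=(all ⊤)  OUT={f:3; rest ⊤}
  B2:  IN={f:3; rest ⊤}  OUT={e:-1; rest ⊤}
  B3:  IN={e:-1; rest ⊤}  OUT={e:-1; rest ⊤}

Merge at B3: IN[B3] = OUT[B2] = {a: ⊤, b: ⊤, c: ⊤, d: ⊤, e: -1, f: ⊤}

Answer: {a: ⊤, b: ⊤, c: ⊤, d: ⊤, e: -1, f: ⊤}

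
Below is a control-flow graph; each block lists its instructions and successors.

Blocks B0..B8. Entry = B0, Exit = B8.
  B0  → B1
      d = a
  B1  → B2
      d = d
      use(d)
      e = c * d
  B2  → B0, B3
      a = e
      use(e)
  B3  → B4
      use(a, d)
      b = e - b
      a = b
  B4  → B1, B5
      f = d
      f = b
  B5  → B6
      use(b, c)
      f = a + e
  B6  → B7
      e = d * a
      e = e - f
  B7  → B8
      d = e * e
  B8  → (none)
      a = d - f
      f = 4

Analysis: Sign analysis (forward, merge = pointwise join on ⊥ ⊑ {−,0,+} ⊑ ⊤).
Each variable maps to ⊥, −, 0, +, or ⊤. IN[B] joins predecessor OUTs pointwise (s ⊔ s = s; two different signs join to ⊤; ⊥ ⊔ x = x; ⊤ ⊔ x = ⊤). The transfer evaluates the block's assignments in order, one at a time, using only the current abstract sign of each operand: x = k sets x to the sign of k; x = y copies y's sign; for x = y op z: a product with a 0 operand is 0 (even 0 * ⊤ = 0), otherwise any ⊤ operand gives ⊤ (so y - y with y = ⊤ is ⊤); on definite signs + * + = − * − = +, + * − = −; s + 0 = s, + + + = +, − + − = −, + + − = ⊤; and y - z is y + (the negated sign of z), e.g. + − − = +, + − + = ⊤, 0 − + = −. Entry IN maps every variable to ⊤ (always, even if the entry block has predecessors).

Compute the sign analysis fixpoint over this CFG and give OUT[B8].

Converged values:
  B0: | IN=(all ⊤) | OUT=(all ⊤)
  B1: | IN=(all ⊤) | OUT=(all ⊤)
  B2: | IN=(all ⊤) | OUT=(all ⊤)
  B3: | IN=(all ⊤) | OUT=(all ⊤)
  B4: | IN=(all ⊤) | OUT=(all ⊤)
  B5: | IN=(all ⊤) | OUT=(all ⊤)
  B6: | IN=(all ⊤) | OUT=(all ⊤)
  B7: | IN=(all ⊤) | OUT=(all ⊤)
  B8: | IN=(all ⊤) | OUT={f:+; rest ⊤}

Merge at B8: IN[B8] = OUT[B7] = {a: ⊤, b: ⊤, c: ⊤, d: ⊤, e: ⊤, f: ⊤}
Applying B8's transfer function to that IN value gives OUT[B8] (row B8 above).

Answer: {a: ⊤, b: ⊤, c: ⊤, d: ⊤, e: ⊤, f: +}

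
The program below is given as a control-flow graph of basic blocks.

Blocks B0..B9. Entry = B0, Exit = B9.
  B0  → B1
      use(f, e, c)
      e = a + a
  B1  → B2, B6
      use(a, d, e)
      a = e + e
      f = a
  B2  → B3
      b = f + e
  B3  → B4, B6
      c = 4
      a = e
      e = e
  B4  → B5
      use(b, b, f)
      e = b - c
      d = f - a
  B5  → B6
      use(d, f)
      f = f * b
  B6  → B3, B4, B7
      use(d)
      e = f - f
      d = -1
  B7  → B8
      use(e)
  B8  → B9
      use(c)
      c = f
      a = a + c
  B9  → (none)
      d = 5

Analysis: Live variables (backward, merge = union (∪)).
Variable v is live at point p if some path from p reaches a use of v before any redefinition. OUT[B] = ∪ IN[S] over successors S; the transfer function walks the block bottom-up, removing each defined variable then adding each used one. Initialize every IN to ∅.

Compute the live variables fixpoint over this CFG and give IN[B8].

Answer: {a, c, f}

Trace:
Per-block solution:
  B0:  IN={a, b, c, d, e, f}  OUT={a, b, c, d, e}
  B1:  IN={a, b, c, d, e}  OUT={a, b, c, d, e, f}
  B2:  IN={d, e, f}  OUT={b, d, e, f}
  B3:  IN={b, d, e, f}  OUT={a, b, c, d, f}
  B4:  IN={a, b, c, f}  OUT={a, b, c, d, f}
  B5:  IN={a, b, c, d, f}  OUT={a, b, c, d, f}
  B6:  IN={a, b, c, d, f}  OUT={a, b, c, d, e, f}
  B7:  IN={a, c, e, f}  OUT={a, c, f}
  B8:  IN={a, c, f}  OUT={}
  B9:  IN={}  OUT={}

Merge at B8: OUT[B8] = IN[B9] = {}
Applying B8's transfer function to that OUT value gives IN[B8] (row B8 above).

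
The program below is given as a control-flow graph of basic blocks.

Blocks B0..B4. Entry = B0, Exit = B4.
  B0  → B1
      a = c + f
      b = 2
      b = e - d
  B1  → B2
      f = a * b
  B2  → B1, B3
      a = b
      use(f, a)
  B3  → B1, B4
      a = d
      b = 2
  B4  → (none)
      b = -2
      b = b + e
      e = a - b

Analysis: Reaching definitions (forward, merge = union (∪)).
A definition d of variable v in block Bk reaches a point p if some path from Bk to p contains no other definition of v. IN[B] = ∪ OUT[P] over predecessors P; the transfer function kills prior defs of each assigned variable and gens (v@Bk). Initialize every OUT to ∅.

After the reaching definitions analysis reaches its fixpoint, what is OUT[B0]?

Answer: {a@B0, b@B0}

Derivation:
Fixpoint table:
  B0:   IN={}   OUT={a@B0, b@B0}
  B1:   IN={a@B0, a@B2, a@B3, b@B0, b@B3, f@B1}   OUT={a@B0, a@B2, a@B3, b@B0, b@B3, f@B1}
  B2:   IN={a@B0, a@B2, a@B3, b@B0, b@B3, f@B1}   OUT={a@B2, b@B0, b@B3, f@B1}
  B3:   IN={a@B2, b@B0, b@B3, f@B1}   OUT={a@B3, b@B3, f@B1}
  B4:   IN={a@B3, b@B3, f@B1}   OUT={a@B3, b@B4, e@B4, f@B1}

B0 is the boundary node: IN[B0] = {}
Applying B0's transfer function to that IN value gives OUT[B0] (row B0 above).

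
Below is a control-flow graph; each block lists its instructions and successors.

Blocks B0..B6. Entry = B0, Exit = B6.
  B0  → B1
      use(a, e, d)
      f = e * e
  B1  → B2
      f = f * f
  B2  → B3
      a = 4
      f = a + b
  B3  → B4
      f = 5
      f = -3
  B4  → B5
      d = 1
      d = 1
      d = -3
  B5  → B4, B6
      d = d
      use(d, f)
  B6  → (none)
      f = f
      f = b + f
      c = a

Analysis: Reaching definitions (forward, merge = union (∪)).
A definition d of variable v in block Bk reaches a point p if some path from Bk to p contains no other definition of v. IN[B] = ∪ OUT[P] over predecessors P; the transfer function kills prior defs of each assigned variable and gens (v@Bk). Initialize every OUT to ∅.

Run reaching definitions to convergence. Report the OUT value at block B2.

Answer: {a@B2, f@B2}

Derivation:
Fixpoint table:
  B0: | IN={} | OUT={f@B0}
  B1: | IN={f@B0} | OUT={f@B1}
  B2: | IN={f@B1} | OUT={a@B2, f@B2}
  B3: | IN={a@B2, f@B2} | OUT={a@B2, f@B3}
  B4: | IN={a@B2, d@B5, f@B3} | OUT={a@B2, d@B4, f@B3}
  B5: | IN={a@B2, d@B4, f@B3} | OUT={a@B2, d@B5, f@B3}
  B6: | IN={a@B2, d@B5, f@B3} | OUT={a@B2, c@B6, d@B5, f@B6}

Merge at B2: IN[B2] = OUT[B1] = {f@B1}
Applying B2's transfer function to that IN value gives OUT[B2] (row B2 above).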